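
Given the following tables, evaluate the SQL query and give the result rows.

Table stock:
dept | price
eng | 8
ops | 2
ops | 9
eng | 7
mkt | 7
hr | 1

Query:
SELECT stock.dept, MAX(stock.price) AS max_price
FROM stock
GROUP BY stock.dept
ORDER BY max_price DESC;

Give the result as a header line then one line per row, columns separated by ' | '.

== RESULT ==
stock.dept | max_price
ops | 9
eng | 8
mkt | 7
hr | 1

Derivation:
After GROUP BY (4 rows):
stock.dept | max_price
eng | 8
ops | 9
mkt | 7
hr | 1
After ORDER BY (4 rows):
stock.dept | max_price
ops | 9
eng | 8
mkt | 7
hr | 1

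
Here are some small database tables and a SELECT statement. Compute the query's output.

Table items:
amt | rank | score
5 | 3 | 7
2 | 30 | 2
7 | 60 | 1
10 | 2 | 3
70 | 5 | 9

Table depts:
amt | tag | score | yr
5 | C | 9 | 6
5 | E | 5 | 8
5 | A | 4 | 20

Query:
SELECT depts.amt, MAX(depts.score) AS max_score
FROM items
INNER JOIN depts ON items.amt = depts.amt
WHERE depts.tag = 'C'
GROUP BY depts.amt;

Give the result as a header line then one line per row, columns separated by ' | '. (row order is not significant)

After JOIN depts (3 rows):
items.amt | items.rank | items.score | depts.amt | depts.tag | depts.score | depts.yr
5 | 3 | 7 | 5 | C | 9 | 6
5 | 3 | 7 | 5 | E | 5 | 8
5 | 3 | 7 | 5 | A | 4 | 20
After WHERE (1 rows):
items.amt | items.rank | items.score | depts.amt | depts.tag | depts.score | depts.yr
5 | 3 | 7 | 5 | C | 9 | 6
After GROUP BY (1 rows):
depts.amt | max_score
5 | 9

== RESULT ==
depts.amt | max_score
5 | 9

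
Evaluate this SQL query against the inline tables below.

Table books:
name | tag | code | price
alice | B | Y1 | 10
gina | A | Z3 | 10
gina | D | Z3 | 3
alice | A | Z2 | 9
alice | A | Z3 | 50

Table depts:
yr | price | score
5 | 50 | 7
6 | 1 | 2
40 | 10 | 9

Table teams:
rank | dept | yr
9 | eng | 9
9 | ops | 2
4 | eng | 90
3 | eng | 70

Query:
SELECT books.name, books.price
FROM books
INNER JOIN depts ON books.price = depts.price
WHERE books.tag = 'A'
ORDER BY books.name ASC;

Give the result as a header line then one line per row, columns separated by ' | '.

== RESULT ==
books.name | books.price
alice | 50
gina | 10

Derivation:
After JOIN depts (3 rows):
books.name | books.tag | books.code | books.price | depts.yr | depts.price | depts.score
alice | B | Y1 | 10 | 40 | 10 | 9
gina | A | Z3 | 10 | 40 | 10 | 9
alice | A | Z3 | 50 | 5 | 50 | 7
After WHERE (2 rows):
books.name | books.tag | books.code | books.price | depts.yr | depts.price | depts.score
gina | A | Z3 | 10 | 40 | 10 | 9
alice | A | Z3 | 50 | 5 | 50 | 7
After SELECT (2 rows):
books.name | books.price
gina | 10
alice | 50
After ORDER BY (2 rows):
books.name | books.price
alice | 50
gina | 10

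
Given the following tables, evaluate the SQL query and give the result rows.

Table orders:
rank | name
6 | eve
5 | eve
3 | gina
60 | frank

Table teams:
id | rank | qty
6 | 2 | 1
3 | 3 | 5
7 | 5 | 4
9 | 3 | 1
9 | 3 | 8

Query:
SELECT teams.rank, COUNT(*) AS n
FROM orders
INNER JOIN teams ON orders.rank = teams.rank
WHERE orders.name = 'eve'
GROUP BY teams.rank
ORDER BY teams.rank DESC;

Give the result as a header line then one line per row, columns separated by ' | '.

== RESULT ==
teams.rank | n
5 | 1

Derivation:
After JOIN teams (4 rows):
orders.rank | orders.name | teams.id | teams.rank | teams.qty
5 | eve | 7 | 5 | 4
3 | gina | 3 | 3 | 5
3 | gina | 9 | 3 | 1
3 | gina | 9 | 3 | 8
After WHERE (1 rows):
orders.rank | orders.name | teams.id | teams.rank | teams.qty
5 | eve | 7 | 5 | 4
After GROUP BY (1 rows):
teams.rank | n
5 | 1
After ORDER BY (1 rows):
teams.rank | n
5 | 1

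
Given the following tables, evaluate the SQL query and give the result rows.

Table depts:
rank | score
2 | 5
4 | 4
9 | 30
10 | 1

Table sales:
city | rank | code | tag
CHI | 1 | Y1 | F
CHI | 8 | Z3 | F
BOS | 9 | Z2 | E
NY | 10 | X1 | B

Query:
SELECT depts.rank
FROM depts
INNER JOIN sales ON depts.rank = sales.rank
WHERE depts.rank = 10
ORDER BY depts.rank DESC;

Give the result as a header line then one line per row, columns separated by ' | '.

After JOIN sales (2 rows):
depts.rank | depts.score | sales.city | sales.rank | sales.code | sales.tag
9 | 30 | BOS | 9 | Z2 | E
10 | 1 | NY | 10 | X1 | B
After WHERE (1 rows):
depts.rank | depts.score | sales.city | sales.rank | sales.code | sales.tag
10 | 1 | NY | 10 | X1 | B
After SELECT (1 rows):
depts.rank
10
After ORDER BY (1 rows):
depts.rank
10

== RESULT ==
depts.rank
10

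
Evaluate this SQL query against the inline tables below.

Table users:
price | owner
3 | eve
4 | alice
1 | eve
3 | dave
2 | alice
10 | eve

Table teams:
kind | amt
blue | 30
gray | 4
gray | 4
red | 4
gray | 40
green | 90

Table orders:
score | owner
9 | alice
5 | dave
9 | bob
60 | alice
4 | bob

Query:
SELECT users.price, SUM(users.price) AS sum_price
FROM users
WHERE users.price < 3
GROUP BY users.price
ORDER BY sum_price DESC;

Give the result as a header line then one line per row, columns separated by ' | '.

== RESULT ==
users.price | sum_price
2 | 2
1 | 1

Derivation:
After WHERE (2 rows):
users.price | users.owner
1 | eve
2 | alice
After GROUP BY (2 rows):
users.price | sum_price
1 | 1
2 | 2
After ORDER BY (2 rows):
users.price | sum_price
2 | 2
1 | 1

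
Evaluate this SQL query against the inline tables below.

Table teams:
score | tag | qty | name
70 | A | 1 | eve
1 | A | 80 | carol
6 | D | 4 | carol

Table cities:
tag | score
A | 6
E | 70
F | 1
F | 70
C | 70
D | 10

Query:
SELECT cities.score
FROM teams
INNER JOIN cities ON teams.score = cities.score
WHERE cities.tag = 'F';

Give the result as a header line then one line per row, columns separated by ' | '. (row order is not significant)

After JOIN cities (5 rows):
teams.score | teams.tag | teams.qty | teams.name | cities.tag | cities.score
70 | A | 1 | eve | E | 70
70 | A | 1 | eve | F | 70
70 | A | 1 | eve | C | 70
1 | A | 80 | carol | F | 1
6 | D | 4 | carol | A | 6
After WHERE (2 rows):
teams.score | teams.tag | teams.qty | teams.name | cities.tag | cities.score
70 | A | 1 | eve | F | 70
1 | A | 80 | carol | F | 1
After SELECT (2 rows):
cities.score
70
1

== RESULT ==
cities.score
70
1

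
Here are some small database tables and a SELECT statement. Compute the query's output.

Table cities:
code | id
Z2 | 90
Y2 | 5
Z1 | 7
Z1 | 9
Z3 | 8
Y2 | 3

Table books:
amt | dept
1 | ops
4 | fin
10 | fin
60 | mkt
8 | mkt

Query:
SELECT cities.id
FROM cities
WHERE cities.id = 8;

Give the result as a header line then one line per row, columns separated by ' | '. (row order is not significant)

== RESULT ==
cities.id
8

Derivation:
After WHERE (1 rows):
cities.code | cities.id
Z3 | 8
After SELECT (1 rows):
cities.id
8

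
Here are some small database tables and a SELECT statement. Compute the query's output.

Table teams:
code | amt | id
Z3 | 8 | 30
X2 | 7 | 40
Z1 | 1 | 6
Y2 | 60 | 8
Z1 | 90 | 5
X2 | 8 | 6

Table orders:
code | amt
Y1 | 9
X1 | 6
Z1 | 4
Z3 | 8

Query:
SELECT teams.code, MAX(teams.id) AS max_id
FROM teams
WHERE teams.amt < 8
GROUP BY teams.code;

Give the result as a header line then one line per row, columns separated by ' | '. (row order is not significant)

After WHERE (2 rows):
teams.code | teams.amt | teams.id
X2 | 7 | 40
Z1 | 1 | 6
After GROUP BY (2 rows):
teams.code | max_id
X2 | 40
Z1 | 6

== RESULT ==
teams.code | max_id
X2 | 40
Z1 | 6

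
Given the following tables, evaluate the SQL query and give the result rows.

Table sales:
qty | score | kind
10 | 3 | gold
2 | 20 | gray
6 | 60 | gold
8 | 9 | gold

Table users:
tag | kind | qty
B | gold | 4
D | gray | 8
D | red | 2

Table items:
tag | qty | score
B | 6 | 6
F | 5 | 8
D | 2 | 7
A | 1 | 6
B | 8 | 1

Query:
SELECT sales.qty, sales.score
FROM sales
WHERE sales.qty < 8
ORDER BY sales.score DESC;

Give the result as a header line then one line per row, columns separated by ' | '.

After WHERE (2 rows):
sales.qty | sales.score | sales.kind
2 | 20 | gray
6 | 60 | gold
After SELECT (2 rows):
sales.qty | sales.score
2 | 20
6 | 60
After ORDER BY (2 rows):
sales.qty | sales.score
6 | 60
2 | 20

== RESULT ==
sales.qty | sales.score
6 | 60
2 | 20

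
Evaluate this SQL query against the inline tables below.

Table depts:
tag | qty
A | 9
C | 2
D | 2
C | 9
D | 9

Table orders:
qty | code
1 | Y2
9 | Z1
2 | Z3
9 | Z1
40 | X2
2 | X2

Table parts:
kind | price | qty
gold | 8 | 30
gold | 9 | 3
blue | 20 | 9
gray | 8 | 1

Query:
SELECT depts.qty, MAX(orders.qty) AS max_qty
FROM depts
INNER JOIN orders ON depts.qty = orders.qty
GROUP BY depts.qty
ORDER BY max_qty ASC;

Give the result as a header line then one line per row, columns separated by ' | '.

== RESULT ==
depts.qty | max_qty
2 | 2
9 | 9

Derivation:
After JOIN orders (10 rows):
depts.tag | depts.qty | orders.qty | orders.code
A | 9 | 9 | Z1
A | 9 | 9 | Z1
C | 2 | 2 | Z3
C | 2 | 2 | X2
D | 2 | 2 | Z3
D | 2 | 2 | X2
C | 9 | 9 | Z1
C | 9 | 9 | Z1
D | 9 | 9 | Z1
D | 9 | 9 | Z1
After GROUP BY (2 rows):
depts.qty | max_qty
9 | 9
2 | 2
After ORDER BY (2 rows):
depts.qty | max_qty
2 | 2
9 | 9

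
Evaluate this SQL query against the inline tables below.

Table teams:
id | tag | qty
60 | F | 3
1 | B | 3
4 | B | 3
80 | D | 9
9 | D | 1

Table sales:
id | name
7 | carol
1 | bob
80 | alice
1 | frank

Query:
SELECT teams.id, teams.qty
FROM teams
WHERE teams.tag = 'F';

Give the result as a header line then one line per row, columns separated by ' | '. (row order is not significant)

== RESULT ==
teams.id | teams.qty
60 | 3

Derivation:
After WHERE (1 rows):
teams.id | teams.tag | teams.qty
60 | F | 3
After SELECT (1 rows):
teams.id | teams.qty
60 | 3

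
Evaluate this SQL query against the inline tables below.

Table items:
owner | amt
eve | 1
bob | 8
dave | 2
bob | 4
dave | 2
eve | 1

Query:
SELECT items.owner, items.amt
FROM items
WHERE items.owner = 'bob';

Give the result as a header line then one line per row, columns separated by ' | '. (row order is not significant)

After WHERE (2 rows):
items.owner | items.amt
bob | 8
bob | 4
After SELECT (2 rows):
items.owner | items.amt
bob | 8
bob | 4

== RESULT ==
items.owner | items.amt
bob | 8
bob | 4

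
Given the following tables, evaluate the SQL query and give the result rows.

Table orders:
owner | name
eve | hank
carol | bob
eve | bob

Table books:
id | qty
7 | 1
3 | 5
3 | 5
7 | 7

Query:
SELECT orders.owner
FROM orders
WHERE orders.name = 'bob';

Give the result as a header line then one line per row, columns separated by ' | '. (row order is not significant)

After WHERE (2 rows):
orders.owner | orders.name
carol | bob
eve | bob
After SELECT (2 rows):
orders.owner
carol
eve

== RESULT ==
orders.owner
carol
eve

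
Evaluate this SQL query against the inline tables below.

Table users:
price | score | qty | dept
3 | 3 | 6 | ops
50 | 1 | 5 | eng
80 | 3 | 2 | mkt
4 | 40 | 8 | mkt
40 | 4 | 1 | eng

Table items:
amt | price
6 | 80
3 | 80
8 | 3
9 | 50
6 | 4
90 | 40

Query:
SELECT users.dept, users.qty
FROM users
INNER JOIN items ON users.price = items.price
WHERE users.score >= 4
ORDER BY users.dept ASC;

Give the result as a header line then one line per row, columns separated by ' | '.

After JOIN items (6 rows):
users.price | users.score | users.qty | users.dept | items.amt | items.price
3 | 3 | 6 | ops | 8 | 3
50 | 1 | 5 | eng | 9 | 50
80 | 3 | 2 | mkt | 6 | 80
80 | 3 | 2 | mkt | 3 | 80
4 | 40 | 8 | mkt | 6 | 4
40 | 4 | 1 | eng | 90 | 40
After WHERE (2 rows):
users.price | users.score | users.qty | users.dept | items.amt | items.price
4 | 40 | 8 | mkt | 6 | 4
40 | 4 | 1 | eng | 90 | 40
After SELECT (2 rows):
users.dept | users.qty
mkt | 8
eng | 1
After ORDER BY (2 rows):
users.dept | users.qty
eng | 1
mkt | 8

== RESULT ==
users.dept | users.qty
eng | 1
mkt | 8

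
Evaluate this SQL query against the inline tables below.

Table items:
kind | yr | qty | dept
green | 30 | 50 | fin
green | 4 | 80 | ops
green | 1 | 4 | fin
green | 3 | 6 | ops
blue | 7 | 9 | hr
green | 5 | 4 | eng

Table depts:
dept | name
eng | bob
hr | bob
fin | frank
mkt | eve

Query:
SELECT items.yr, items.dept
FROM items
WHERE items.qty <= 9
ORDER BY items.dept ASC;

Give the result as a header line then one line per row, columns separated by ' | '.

After WHERE (4 rows):
items.kind | items.yr | items.qty | items.dept
green | 1 | 4 | fin
green | 3 | 6 | ops
blue | 7 | 9 | hr
green | 5 | 4 | eng
After SELECT (4 rows):
items.yr | items.dept
1 | fin
3 | ops
7 | hr
5 | eng
After ORDER BY (4 rows):
items.yr | items.dept
5 | eng
1 | fin
7 | hr
3 | ops

== RESULT ==
items.yr | items.dept
5 | eng
1 | fin
7 | hr
3 | ops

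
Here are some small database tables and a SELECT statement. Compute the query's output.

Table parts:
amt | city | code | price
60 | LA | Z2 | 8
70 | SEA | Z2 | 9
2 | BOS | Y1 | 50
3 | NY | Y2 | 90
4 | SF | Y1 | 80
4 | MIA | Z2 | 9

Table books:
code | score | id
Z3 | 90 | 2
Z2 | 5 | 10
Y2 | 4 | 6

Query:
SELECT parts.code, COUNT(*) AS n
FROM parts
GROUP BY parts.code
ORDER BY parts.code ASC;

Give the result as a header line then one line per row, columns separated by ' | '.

After GROUP BY (3 rows):
parts.code | n
Z2 | 3
Y1 | 2
Y2 | 1
After ORDER BY (3 rows):
parts.code | n
Y1 | 2
Y2 | 1
Z2 | 3

== RESULT ==
parts.code | n
Y1 | 2
Y2 | 1
Z2 | 3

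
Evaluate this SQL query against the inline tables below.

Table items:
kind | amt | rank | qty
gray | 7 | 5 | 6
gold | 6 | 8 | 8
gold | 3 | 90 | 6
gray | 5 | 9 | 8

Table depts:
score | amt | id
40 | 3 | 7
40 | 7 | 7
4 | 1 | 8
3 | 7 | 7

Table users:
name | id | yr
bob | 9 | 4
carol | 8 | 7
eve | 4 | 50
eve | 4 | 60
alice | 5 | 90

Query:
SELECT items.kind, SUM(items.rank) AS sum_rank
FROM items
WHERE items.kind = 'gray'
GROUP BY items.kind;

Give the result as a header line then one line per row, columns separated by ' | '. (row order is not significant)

== RESULT ==
items.kind | sum_rank
gray | 14

Derivation:
After WHERE (2 rows):
items.kind | items.amt | items.rank | items.qty
gray | 7 | 5 | 6
gray | 5 | 9 | 8
After GROUP BY (1 rows):
items.kind | sum_rank
gray | 14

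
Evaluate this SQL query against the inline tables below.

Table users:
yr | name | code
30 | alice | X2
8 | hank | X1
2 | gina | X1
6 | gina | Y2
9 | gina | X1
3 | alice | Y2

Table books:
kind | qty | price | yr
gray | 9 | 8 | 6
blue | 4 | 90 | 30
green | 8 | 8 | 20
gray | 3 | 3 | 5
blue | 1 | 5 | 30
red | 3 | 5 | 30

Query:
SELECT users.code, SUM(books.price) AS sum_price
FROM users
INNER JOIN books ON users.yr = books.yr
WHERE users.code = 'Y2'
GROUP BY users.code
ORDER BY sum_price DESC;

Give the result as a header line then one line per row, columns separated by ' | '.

== RESULT ==
users.code | sum_price
Y2 | 8

Derivation:
After JOIN books (4 rows):
users.yr | users.name | users.code | books.kind | books.qty | books.price | books.yr
30 | alice | X2 | blue | 4 | 90 | 30
30 | alice | X2 | blue | 1 | 5 | 30
30 | alice | X2 | red | 3 | 5 | 30
6 | gina | Y2 | gray | 9 | 8 | 6
After WHERE (1 rows):
users.yr | users.name | users.code | books.kind | books.qty | books.price | books.yr
6 | gina | Y2 | gray | 9 | 8 | 6
After GROUP BY (1 rows):
users.code | sum_price
Y2 | 8
After ORDER BY (1 rows):
users.code | sum_price
Y2 | 8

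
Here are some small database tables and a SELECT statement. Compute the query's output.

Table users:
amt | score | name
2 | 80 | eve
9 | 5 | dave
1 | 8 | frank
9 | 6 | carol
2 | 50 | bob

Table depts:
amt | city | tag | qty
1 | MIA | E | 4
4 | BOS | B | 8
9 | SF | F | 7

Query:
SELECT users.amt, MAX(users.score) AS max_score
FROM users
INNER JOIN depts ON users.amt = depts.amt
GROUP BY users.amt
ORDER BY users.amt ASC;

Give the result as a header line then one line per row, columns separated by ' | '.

After JOIN depts (3 rows):
users.amt | users.score | users.name | depts.amt | depts.city | depts.tag | depts.qty
9 | 5 | dave | 9 | SF | F | 7
1 | 8 | frank | 1 | MIA | E | 4
9 | 6 | carol | 9 | SF | F | 7
After GROUP BY (2 rows):
users.amt | max_score
9 | 6
1 | 8
After ORDER BY (2 rows):
users.amt | max_score
1 | 8
9 | 6

== RESULT ==
users.amt | max_score
1 | 8
9 | 6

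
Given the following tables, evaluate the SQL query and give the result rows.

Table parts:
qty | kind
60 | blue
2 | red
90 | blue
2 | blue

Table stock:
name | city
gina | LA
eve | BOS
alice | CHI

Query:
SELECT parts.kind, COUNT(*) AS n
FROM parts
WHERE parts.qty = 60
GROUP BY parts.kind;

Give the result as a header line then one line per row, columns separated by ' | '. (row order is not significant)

== RESULT ==
parts.kind | n
blue | 1

Derivation:
After WHERE (1 rows):
parts.qty | parts.kind
60 | blue
After GROUP BY (1 rows):
parts.kind | n
blue | 1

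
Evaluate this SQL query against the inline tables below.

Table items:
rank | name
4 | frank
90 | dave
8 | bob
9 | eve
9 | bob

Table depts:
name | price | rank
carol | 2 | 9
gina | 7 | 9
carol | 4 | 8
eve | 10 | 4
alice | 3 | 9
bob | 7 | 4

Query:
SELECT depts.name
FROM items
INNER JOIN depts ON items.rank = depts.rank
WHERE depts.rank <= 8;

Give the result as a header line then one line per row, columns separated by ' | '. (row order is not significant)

After JOIN depts (9 rows):
items.rank | items.name | depts.name | depts.price | depts.rank
4 | frank | eve | 10 | 4
4 | frank | bob | 7 | 4
8 | bob | carol | 4 | 8
9 | eve | carol | 2 | 9
9 | eve | gina | 7 | 9
9 | eve | alice | 3 | 9
9 | bob | carol | 2 | 9
9 | bob | gina | 7 | 9
9 | bob | alice | 3 | 9
After WHERE (3 rows):
items.rank | items.name | depts.name | depts.price | depts.rank
4 | frank | eve | 10 | 4
4 | frank | bob | 7 | 4
8 | bob | carol | 4 | 8
After SELECT (3 rows):
depts.name
eve
bob
carol

== RESULT ==
depts.name
eve
bob
carol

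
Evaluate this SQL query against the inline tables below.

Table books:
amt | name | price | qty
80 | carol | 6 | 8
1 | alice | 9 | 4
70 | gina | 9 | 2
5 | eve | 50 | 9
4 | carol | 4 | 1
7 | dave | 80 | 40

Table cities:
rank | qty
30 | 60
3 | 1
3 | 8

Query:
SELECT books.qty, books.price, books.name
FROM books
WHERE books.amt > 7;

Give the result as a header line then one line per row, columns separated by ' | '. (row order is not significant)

After WHERE (2 rows):
books.amt | books.name | books.price | books.qty
80 | carol | 6 | 8
70 | gina | 9 | 2
After SELECT (2 rows):
books.qty | books.price | books.name
8 | 6 | carol
2 | 9 | gina

== RESULT ==
books.qty | books.price | books.name
8 | 6 | carol
2 | 9 | gina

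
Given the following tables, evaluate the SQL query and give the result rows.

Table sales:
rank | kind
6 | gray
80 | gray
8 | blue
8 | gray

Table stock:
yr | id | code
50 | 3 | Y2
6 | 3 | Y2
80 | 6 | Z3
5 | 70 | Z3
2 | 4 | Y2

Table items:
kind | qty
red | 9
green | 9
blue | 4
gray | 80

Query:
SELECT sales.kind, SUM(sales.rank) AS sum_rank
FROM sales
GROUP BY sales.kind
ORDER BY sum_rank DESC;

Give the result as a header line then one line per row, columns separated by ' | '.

After GROUP BY (2 rows):
sales.kind | sum_rank
gray | 94
blue | 8
After ORDER BY (2 rows):
sales.kind | sum_rank
gray | 94
blue | 8

== RESULT ==
sales.kind | sum_rank
gray | 94
blue | 8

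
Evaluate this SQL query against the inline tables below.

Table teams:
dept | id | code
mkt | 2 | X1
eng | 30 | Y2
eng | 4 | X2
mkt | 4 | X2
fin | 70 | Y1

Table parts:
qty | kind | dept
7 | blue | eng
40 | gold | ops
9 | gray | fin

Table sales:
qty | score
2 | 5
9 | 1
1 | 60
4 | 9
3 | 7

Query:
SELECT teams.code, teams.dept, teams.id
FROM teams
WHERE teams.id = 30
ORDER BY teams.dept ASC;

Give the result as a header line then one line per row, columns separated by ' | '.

== RESULT ==
teams.code | teams.dept | teams.id
Y2 | eng | 30

Derivation:
After WHERE (1 rows):
teams.dept | teams.id | teams.code
eng | 30 | Y2
After SELECT (1 rows):
teams.code | teams.dept | teams.id
Y2 | eng | 30
After ORDER BY (1 rows):
teams.code | teams.dept | teams.id
Y2 | eng | 30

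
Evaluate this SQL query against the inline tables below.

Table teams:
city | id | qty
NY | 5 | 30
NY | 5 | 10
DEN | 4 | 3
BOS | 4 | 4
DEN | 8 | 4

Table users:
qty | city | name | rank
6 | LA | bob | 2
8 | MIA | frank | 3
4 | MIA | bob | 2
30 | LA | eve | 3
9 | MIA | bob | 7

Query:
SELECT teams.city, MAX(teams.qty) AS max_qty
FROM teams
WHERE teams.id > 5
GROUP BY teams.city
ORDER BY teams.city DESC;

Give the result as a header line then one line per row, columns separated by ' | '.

After WHERE (1 rows):
teams.city | teams.id | teams.qty
DEN | 8 | 4
After GROUP BY (1 rows):
teams.city | max_qty
DEN | 4
After ORDER BY (1 rows):
teams.city | max_qty
DEN | 4

== RESULT ==
teams.city | max_qty
DEN | 4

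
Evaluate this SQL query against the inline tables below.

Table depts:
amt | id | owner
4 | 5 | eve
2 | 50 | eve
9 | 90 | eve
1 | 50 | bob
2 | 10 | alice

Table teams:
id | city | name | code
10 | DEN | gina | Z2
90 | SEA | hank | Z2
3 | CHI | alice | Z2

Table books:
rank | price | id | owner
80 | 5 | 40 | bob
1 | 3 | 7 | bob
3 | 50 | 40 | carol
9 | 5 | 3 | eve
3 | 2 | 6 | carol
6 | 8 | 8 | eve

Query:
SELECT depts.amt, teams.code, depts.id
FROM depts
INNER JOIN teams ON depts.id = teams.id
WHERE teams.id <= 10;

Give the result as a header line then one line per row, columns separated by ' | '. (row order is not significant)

== RESULT ==
depts.amt | teams.code | depts.id
2 | Z2 | 10

Derivation:
After JOIN teams (2 rows):
depts.amt | depts.id | depts.owner | teams.id | teams.city | teams.name | teams.code
9 | 90 | eve | 90 | SEA | hank | Z2
2 | 10 | alice | 10 | DEN | gina | Z2
After WHERE (1 rows):
depts.amt | depts.id | depts.owner | teams.id | teams.city | teams.name | teams.code
2 | 10 | alice | 10 | DEN | gina | Z2
After SELECT (1 rows):
depts.amt | teams.code | depts.id
2 | Z2 | 10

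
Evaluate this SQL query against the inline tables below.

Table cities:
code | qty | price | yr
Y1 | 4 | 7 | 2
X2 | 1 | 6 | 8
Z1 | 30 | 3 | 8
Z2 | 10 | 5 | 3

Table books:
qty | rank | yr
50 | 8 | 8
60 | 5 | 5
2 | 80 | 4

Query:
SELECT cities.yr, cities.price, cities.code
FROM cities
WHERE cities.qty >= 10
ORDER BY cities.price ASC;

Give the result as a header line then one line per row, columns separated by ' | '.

After WHERE (2 rows):
cities.code | cities.qty | cities.price | cities.yr
Z1 | 30 | 3 | 8
Z2 | 10 | 5 | 3
After SELECT (2 rows):
cities.yr | cities.price | cities.code
8 | 3 | Z1
3 | 5 | Z2
After ORDER BY (2 rows):
cities.yr | cities.price | cities.code
8 | 3 | Z1
3 | 5 | Z2

== RESULT ==
cities.yr | cities.price | cities.code
8 | 3 | Z1
3 | 5 | Z2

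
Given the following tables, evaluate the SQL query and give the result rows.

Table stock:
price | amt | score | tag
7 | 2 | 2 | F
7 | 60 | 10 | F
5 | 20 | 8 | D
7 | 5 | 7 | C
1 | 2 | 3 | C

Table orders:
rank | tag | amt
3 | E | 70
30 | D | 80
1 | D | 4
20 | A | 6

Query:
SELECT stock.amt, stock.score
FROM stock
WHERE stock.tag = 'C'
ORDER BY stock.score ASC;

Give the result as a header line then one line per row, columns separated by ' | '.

== RESULT ==
stock.amt | stock.score
2 | 3
5 | 7

Derivation:
After WHERE (2 rows):
stock.price | stock.amt | stock.score | stock.tag
7 | 5 | 7 | C
1 | 2 | 3 | C
After SELECT (2 rows):
stock.amt | stock.score
5 | 7
2 | 3
After ORDER BY (2 rows):
stock.amt | stock.score
2 | 3
5 | 7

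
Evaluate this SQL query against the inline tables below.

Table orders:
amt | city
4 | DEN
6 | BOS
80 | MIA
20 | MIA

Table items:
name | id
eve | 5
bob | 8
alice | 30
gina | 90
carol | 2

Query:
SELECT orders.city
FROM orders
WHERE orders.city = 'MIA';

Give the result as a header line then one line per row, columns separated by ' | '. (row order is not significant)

After WHERE (2 rows):
orders.amt | orders.city
80 | MIA
20 | MIA
After SELECT (2 rows):
orders.city
MIA
MIA

== RESULT ==
orders.city
MIA
MIA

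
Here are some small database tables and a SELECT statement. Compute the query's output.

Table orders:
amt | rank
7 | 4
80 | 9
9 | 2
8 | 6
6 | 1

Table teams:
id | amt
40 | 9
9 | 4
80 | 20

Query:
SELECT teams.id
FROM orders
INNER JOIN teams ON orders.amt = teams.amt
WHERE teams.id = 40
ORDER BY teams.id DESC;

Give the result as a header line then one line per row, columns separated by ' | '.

After JOIN teams (1 rows):
orders.amt | orders.rank | teams.id | teams.amt
9 | 2 | 40 | 9
After WHERE (1 rows):
orders.amt | orders.rank | teams.id | teams.amt
9 | 2 | 40 | 9
After SELECT (1 rows):
teams.id
40
After ORDER BY (1 rows):
teams.id
40

== RESULT ==
teams.id
40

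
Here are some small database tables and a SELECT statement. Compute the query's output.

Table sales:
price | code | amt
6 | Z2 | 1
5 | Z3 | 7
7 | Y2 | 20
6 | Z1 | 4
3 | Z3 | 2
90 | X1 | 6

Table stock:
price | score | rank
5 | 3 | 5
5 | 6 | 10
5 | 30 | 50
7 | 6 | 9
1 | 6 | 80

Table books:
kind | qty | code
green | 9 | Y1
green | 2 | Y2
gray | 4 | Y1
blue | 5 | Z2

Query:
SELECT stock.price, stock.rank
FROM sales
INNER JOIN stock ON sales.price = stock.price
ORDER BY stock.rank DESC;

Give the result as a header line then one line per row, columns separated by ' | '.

== RESULT ==
stock.price | stock.rank
5 | 50
5 | 10
7 | 9
5 | 5

Derivation:
After JOIN stock (4 rows):
sales.price | sales.code | sales.amt | stock.price | stock.score | stock.rank
5 | Z3 | 7 | 5 | 3 | 5
5 | Z3 | 7 | 5 | 6 | 10
5 | Z3 | 7 | 5 | 30 | 50
7 | Y2 | 20 | 7 | 6 | 9
After SELECT (4 rows):
stock.price | stock.rank
5 | 5
5 | 10
5 | 50
7 | 9
After ORDER BY (4 rows):
stock.price | stock.rank
5 | 50
5 | 10
7 | 9
5 | 5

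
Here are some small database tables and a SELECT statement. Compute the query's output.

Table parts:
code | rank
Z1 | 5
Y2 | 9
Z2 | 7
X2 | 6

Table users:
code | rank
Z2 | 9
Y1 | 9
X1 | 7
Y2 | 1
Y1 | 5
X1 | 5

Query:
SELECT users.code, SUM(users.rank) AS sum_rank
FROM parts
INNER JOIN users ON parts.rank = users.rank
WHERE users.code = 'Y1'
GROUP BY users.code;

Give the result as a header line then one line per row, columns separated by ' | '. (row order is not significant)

== RESULT ==
users.code | sum_rank
Y1 | 14

Derivation:
After JOIN users (5 rows):
parts.code | parts.rank | users.code | users.rank
Z1 | 5 | Y1 | 5
Z1 | 5 | X1 | 5
Y2 | 9 | Z2 | 9
Y2 | 9 | Y1 | 9
Z2 | 7 | X1 | 7
After WHERE (2 rows):
parts.code | parts.rank | users.code | users.rank
Z1 | 5 | Y1 | 5
Y2 | 9 | Y1 | 9
After GROUP BY (1 rows):
users.code | sum_rank
Y1 | 14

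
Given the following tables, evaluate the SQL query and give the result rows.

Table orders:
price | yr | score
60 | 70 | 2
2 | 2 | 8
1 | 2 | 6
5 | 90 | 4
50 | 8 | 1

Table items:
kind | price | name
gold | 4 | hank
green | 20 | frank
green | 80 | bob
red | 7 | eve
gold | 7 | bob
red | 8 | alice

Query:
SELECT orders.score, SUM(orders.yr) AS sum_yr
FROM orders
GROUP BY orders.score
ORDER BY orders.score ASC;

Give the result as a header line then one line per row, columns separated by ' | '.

After GROUP BY (5 rows):
orders.score | sum_yr
2 | 70
8 | 2
6 | 2
4 | 90
1 | 8
After ORDER BY (5 rows):
orders.score | sum_yr
1 | 8
2 | 70
4 | 90
6 | 2
8 | 2

== RESULT ==
orders.score | sum_yr
1 | 8
2 | 70
4 | 90
6 | 2
8 | 2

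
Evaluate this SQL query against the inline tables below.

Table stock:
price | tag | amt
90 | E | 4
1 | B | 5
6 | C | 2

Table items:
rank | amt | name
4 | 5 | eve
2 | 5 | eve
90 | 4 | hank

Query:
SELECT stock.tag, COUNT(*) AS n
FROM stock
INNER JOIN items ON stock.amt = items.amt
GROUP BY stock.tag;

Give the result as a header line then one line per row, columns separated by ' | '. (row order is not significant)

After JOIN items (3 rows):
stock.price | stock.tag | stock.amt | items.rank | items.amt | items.name
90 | E | 4 | 90 | 4 | hank
1 | B | 5 | 4 | 5 | eve
1 | B | 5 | 2 | 5 | eve
After GROUP BY (2 rows):
stock.tag | n
E | 1
B | 2

== RESULT ==
stock.tag | n
E | 1
B | 2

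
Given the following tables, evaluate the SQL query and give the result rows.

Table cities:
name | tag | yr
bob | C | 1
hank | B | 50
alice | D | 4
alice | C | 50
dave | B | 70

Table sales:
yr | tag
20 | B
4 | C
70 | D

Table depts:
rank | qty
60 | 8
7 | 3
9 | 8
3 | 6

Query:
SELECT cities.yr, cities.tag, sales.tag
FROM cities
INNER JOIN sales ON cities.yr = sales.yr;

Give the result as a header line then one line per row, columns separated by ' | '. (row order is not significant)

After JOIN sales (2 rows):
cities.name | cities.tag | cities.yr | sales.yr | sales.tag
alice | D | 4 | 4 | C
dave | B | 70 | 70 | D
After SELECT (2 rows):
cities.yr | cities.tag | sales.tag
4 | D | C
70 | B | D

== RESULT ==
cities.yr | cities.tag | sales.tag
4 | D | C
70 | B | D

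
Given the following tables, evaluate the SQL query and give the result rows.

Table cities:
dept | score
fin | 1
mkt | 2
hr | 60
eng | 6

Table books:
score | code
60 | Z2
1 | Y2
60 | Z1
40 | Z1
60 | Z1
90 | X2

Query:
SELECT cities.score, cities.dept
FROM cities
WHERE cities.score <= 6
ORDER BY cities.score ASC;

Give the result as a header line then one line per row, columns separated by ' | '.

After WHERE (3 rows):
cities.dept | cities.score
fin | 1
mkt | 2
eng | 6
After SELECT (3 rows):
cities.score | cities.dept
1 | fin
2 | mkt
6 | eng
After ORDER BY (3 rows):
cities.score | cities.dept
1 | fin
2 | mkt
6 | eng

== RESULT ==
cities.score | cities.dept
1 | fin
2 | mkt
6 | eng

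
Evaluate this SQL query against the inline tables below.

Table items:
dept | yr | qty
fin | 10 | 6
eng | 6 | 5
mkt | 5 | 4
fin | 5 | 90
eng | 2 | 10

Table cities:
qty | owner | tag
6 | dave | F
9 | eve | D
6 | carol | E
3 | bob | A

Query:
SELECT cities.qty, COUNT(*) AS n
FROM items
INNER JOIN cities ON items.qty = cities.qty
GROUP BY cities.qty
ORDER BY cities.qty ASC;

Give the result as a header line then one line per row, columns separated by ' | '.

After JOIN cities (2 rows):
items.dept | items.yr | items.qty | cities.qty | cities.owner | cities.tag
fin | 10 | 6 | 6 | dave | F
fin | 10 | 6 | 6 | carol | E
After GROUP BY (1 rows):
cities.qty | n
6 | 2
After ORDER BY (1 rows):
cities.qty | n
6 | 2

== RESULT ==
cities.qty | n
6 | 2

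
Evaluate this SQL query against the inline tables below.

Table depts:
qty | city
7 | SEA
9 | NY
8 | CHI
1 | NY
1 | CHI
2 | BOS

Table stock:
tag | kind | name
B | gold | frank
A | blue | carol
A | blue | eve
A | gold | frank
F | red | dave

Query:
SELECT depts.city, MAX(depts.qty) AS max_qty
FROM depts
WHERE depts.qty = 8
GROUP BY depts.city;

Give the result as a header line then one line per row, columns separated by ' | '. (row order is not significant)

== RESULT ==
depts.city | max_qty
CHI | 8

Derivation:
After WHERE (1 rows):
depts.qty | depts.city
8 | CHI
After GROUP BY (1 rows):
depts.city | max_qty
CHI | 8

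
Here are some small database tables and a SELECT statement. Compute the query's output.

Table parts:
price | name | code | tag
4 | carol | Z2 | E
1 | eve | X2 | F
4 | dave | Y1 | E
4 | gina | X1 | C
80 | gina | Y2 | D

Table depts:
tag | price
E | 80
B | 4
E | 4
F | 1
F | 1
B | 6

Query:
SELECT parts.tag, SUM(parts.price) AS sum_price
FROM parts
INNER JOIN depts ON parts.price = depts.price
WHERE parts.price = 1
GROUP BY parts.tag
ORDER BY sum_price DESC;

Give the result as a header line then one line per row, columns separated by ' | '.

After JOIN depts (9 rows):
parts.price | parts.name | parts.code | parts.tag | depts.tag | depts.price
4 | carol | Z2 | E | B | 4
4 | carol | Z2 | E | E | 4
1 | eve | X2 | F | F | 1
1 | eve | X2 | F | F | 1
4 | dave | Y1 | E | B | 4
4 | dave | Y1 | E | E | 4
4 | gina | X1 | C | B | 4
4 | gina | X1 | C | E | 4
80 | gina | Y2 | D | E | 80
After WHERE (2 rows):
parts.price | parts.name | parts.code | parts.tag | depts.tag | depts.price
1 | eve | X2 | F | F | 1
1 | eve | X2 | F | F | 1
After GROUP BY (1 rows):
parts.tag | sum_price
F | 2
After ORDER BY (1 rows):
parts.tag | sum_price
F | 2

== RESULT ==
parts.tag | sum_price
F | 2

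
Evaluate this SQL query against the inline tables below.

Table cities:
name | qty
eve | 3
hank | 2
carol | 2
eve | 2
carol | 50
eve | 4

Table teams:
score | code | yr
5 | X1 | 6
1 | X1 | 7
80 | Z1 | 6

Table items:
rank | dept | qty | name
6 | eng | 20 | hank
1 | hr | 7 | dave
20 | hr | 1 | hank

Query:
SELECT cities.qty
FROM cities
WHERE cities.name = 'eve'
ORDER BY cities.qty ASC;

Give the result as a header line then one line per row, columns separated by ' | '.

== RESULT ==
cities.qty
2
3
4

Derivation:
After WHERE (3 rows):
cities.name | cities.qty
eve | 3
eve | 2
eve | 4
After SELECT (3 rows):
cities.qty
3
2
4
After ORDER BY (3 rows):
cities.qty
2
3
4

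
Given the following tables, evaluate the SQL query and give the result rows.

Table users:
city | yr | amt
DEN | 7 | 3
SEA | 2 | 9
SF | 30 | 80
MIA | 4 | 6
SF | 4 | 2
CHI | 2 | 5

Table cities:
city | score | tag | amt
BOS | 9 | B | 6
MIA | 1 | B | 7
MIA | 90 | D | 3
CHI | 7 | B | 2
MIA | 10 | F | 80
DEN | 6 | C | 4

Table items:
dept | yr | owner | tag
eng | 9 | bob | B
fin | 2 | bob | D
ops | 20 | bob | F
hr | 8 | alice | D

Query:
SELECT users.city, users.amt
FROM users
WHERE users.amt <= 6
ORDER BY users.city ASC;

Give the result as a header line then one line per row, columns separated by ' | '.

== RESULT ==
users.city | users.amt
CHI | 5
DEN | 3
MIA | 6
SF | 2

Derivation:
After WHERE (4 rows):
users.city | users.yr | users.amt
DEN | 7 | 3
MIA | 4 | 6
SF | 4 | 2
CHI | 2 | 5
After SELECT (4 rows):
users.city | users.amt
DEN | 3
MIA | 6
SF | 2
CHI | 5
After ORDER BY (4 rows):
users.city | users.amt
CHI | 5
DEN | 3
MIA | 6
SF | 2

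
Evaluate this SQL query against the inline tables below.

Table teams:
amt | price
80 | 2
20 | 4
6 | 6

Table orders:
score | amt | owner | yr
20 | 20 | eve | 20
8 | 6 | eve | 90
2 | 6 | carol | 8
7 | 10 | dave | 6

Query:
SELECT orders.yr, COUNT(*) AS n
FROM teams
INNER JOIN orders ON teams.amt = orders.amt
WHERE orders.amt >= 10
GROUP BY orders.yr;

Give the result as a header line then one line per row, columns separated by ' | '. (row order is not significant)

After JOIN orders (3 rows):
teams.amt | teams.price | orders.score | orders.amt | orders.owner | orders.yr
20 | 4 | 20 | 20 | eve | 20
6 | 6 | 8 | 6 | eve | 90
6 | 6 | 2 | 6 | carol | 8
After WHERE (1 rows):
teams.amt | teams.price | orders.score | orders.amt | orders.owner | orders.yr
20 | 4 | 20 | 20 | eve | 20
After GROUP BY (1 rows):
orders.yr | n
20 | 1

== RESULT ==
orders.yr | n
20 | 1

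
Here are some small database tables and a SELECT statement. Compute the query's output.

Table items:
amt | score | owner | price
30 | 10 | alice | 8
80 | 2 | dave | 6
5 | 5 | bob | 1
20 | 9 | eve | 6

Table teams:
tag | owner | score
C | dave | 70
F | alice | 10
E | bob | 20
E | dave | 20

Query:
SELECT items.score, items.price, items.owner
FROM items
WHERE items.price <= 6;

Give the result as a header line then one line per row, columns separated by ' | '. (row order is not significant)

After WHERE (3 rows):
items.amt | items.score | items.owner | items.price
80 | 2 | dave | 6
5 | 5 | bob | 1
20 | 9 | eve | 6
After SELECT (3 rows):
items.score | items.price | items.owner
2 | 6 | dave
5 | 1 | bob
9 | 6 | eve

== RESULT ==
items.score | items.price | items.owner
2 | 6 | dave
5 | 1 | bob
9 | 6 | eve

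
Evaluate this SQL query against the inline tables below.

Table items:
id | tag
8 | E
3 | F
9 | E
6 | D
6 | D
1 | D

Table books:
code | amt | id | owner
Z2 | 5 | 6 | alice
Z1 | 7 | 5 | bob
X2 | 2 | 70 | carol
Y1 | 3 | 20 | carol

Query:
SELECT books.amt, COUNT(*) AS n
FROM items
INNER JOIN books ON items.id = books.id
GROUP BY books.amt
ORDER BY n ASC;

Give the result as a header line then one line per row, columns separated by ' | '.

After JOIN books (2 rows):
items.id | items.tag | books.code | books.amt | books.id | books.owner
6 | D | Z2 | 5 | 6 | alice
6 | D | Z2 | 5 | 6 | alice
After GROUP BY (1 rows):
books.amt | n
5 | 2
After ORDER BY (1 rows):
books.amt | n
5 | 2

== RESULT ==
books.amt | n
5 | 2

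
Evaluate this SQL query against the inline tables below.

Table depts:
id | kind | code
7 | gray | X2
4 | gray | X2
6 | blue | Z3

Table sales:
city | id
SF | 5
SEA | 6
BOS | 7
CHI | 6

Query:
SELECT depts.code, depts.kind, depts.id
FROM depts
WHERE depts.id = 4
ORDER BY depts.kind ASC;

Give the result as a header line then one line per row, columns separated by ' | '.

After WHERE (1 rows):
depts.id | depts.kind | depts.code
4 | gray | X2
After SELECT (1 rows):
depts.code | depts.kind | depts.id
X2 | gray | 4
After ORDER BY (1 rows):
depts.code | depts.kind | depts.id
X2 | gray | 4

== RESULT ==
depts.code | depts.kind | depts.id
X2 | gray | 4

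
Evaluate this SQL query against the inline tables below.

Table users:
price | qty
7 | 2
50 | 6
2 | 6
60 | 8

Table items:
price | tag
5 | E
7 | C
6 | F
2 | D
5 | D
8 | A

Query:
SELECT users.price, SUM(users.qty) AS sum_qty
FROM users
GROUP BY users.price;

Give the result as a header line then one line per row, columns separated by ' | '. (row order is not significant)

== RESULT ==
users.price | sum_qty
7 | 2
50 | 6
2 | 6
60 | 8

Derivation:
After GROUP BY (4 rows):
users.price | sum_qty
7 | 2
50 | 6
2 | 6
60 | 8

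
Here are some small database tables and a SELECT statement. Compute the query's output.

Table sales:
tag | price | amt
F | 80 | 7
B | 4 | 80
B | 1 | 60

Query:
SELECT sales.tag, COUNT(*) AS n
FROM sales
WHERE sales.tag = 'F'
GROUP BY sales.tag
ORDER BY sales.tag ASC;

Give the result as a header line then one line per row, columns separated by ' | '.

After WHERE (1 rows):
sales.tag | sales.price | sales.amt
F | 80 | 7
After GROUP BY (1 rows):
sales.tag | n
F | 1
After ORDER BY (1 rows):
sales.tag | n
F | 1

== RESULT ==
sales.tag | n
F | 1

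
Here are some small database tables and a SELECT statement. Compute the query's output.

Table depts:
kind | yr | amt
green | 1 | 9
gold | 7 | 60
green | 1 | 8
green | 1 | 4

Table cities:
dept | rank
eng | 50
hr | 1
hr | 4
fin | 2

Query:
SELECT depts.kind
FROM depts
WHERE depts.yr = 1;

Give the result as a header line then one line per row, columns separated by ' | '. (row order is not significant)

== RESULT ==
depts.kind
green
green
green

Derivation:
After WHERE (3 rows):
depts.kind | depts.yr | depts.amt
green | 1 | 9
green | 1 | 8
green | 1 | 4
After SELECT (3 rows):
depts.kind
green
green
green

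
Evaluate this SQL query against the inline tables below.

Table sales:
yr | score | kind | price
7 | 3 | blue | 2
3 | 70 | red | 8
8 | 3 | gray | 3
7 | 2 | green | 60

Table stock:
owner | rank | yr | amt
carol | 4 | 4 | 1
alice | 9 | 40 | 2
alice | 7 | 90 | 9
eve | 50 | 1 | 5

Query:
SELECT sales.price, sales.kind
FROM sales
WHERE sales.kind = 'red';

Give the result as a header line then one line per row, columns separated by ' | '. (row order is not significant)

After WHERE (1 rows):
sales.yr | sales.score | sales.kind | sales.price
3 | 70 | red | 8
After SELECT (1 rows):
sales.price | sales.kind
8 | red

== RESULT ==
sales.price | sales.kind
8 | red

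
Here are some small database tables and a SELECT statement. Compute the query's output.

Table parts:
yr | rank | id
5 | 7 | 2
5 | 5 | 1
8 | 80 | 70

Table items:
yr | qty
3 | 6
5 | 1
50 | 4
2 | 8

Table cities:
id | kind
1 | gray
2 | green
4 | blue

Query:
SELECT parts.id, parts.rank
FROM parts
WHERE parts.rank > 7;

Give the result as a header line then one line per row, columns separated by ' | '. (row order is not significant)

After WHERE (1 rows):
parts.yr | parts.rank | parts.id
8 | 80 | 70
After SELECT (1 rows):
parts.id | parts.rank
70 | 80

== RESULT ==
parts.id | parts.rank
70 | 80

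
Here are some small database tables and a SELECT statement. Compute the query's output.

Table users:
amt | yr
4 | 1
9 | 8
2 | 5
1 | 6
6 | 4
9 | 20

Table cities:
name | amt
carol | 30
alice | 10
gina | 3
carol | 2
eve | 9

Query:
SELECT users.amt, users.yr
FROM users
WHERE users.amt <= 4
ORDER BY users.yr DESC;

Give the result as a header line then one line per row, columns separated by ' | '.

After WHERE (3 rows):
users.amt | users.yr
4 | 1
2 | 5
1 | 6
After SELECT (3 rows):
users.amt | users.yr
4 | 1
2 | 5
1 | 6
After ORDER BY (3 rows):
users.amt | users.yr
1 | 6
2 | 5
4 | 1

== RESULT ==
users.amt | users.yr
1 | 6
2 | 5
4 | 1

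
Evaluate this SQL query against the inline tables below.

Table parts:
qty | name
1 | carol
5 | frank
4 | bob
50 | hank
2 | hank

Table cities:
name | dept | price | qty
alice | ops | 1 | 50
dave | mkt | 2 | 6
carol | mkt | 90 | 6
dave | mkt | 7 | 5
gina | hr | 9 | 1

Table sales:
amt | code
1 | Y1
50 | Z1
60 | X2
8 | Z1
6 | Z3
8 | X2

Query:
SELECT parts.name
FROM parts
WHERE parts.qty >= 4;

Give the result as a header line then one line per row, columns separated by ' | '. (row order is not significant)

== RESULT ==
parts.name
frank
bob
hank

Derivation:
After WHERE (3 rows):
parts.qty | parts.name
5 | frank
4 | bob
50 | hank
After SELECT (3 rows):
parts.name
frank
bob
hank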